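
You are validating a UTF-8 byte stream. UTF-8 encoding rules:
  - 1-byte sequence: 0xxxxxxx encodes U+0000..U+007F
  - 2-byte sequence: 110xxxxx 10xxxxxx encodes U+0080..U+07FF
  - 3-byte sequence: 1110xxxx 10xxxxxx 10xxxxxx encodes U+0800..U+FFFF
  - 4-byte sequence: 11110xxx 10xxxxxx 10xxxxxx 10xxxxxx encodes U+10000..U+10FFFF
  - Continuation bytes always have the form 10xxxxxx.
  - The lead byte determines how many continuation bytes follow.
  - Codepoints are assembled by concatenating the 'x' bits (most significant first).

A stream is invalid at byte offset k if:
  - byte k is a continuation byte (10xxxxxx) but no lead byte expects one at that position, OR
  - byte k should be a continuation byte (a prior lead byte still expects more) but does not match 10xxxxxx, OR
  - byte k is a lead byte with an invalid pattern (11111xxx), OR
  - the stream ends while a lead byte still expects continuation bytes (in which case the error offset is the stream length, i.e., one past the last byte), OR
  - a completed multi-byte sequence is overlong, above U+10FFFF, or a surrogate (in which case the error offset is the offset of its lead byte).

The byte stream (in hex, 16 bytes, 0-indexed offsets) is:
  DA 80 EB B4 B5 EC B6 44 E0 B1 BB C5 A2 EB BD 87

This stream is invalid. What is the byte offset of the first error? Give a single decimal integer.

Byte[0]=DA: 2-byte lead, need 1 cont bytes. acc=0x1A
Byte[1]=80: continuation. acc=(acc<<6)|0x00=0x680
Completed: cp=U+0680 (starts at byte 0)
Byte[2]=EB: 3-byte lead, need 2 cont bytes. acc=0xB
Byte[3]=B4: continuation. acc=(acc<<6)|0x34=0x2F4
Byte[4]=B5: continuation. acc=(acc<<6)|0x35=0xBD35
Completed: cp=U+BD35 (starts at byte 2)
Byte[5]=EC: 3-byte lead, need 2 cont bytes. acc=0xC
Byte[6]=B6: continuation. acc=(acc<<6)|0x36=0x336
Byte[7]=44: expected 10xxxxxx continuation. INVALID

Answer: 7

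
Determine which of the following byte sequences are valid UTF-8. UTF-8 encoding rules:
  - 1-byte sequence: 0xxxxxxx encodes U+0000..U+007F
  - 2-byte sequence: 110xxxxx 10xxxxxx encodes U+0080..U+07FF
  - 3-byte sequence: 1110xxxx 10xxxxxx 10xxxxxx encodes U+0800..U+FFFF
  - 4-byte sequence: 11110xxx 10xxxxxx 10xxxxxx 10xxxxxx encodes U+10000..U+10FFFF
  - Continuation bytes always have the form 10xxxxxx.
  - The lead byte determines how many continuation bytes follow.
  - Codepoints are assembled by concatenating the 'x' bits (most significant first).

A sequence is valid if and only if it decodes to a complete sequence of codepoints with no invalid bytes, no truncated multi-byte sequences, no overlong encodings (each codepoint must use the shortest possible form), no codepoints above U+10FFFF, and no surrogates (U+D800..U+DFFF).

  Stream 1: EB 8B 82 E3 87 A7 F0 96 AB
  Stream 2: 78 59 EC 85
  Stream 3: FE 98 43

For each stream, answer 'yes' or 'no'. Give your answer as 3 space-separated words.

Stream 1: error at byte offset 9. INVALID
Stream 2: error at byte offset 4. INVALID
Stream 3: error at byte offset 0. INVALID

Answer: no no no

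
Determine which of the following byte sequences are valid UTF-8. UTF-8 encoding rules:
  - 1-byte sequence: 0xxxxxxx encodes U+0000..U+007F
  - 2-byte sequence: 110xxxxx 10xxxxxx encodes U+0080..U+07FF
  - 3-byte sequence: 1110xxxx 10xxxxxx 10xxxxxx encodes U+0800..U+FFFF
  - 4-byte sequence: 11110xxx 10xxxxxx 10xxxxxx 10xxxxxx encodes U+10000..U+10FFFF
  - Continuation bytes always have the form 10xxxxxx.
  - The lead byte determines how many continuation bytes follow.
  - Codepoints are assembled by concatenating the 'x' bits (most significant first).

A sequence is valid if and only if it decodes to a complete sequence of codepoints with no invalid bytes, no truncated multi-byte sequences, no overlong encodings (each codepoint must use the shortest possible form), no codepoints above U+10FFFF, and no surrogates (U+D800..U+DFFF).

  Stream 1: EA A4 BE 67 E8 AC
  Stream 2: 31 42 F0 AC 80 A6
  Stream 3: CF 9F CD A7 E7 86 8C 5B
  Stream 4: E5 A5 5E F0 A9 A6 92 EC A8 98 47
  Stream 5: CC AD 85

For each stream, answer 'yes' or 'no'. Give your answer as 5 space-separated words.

Answer: no yes yes no no

Derivation:
Stream 1: error at byte offset 6. INVALID
Stream 2: decodes cleanly. VALID
Stream 3: decodes cleanly. VALID
Stream 4: error at byte offset 2. INVALID
Stream 5: error at byte offset 2. INVALID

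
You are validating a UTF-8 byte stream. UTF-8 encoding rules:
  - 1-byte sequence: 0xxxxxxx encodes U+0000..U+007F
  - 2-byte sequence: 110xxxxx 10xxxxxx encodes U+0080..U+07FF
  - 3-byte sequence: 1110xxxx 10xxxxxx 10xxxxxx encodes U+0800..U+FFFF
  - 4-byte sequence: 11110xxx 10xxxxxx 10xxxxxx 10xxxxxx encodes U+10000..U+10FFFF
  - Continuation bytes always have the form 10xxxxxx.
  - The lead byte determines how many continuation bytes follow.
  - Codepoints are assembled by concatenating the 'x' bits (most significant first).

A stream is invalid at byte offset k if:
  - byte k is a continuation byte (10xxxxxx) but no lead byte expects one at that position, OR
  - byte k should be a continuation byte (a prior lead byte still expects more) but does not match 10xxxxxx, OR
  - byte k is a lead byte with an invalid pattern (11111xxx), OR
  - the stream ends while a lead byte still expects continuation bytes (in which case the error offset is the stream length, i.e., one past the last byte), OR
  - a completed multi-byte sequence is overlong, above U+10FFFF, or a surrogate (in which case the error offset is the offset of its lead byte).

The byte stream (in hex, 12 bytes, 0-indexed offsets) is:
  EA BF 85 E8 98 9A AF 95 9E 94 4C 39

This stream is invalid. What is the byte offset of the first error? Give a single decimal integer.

Answer: 6

Derivation:
Byte[0]=EA: 3-byte lead, need 2 cont bytes. acc=0xA
Byte[1]=BF: continuation. acc=(acc<<6)|0x3F=0x2BF
Byte[2]=85: continuation. acc=(acc<<6)|0x05=0xAFC5
Completed: cp=U+AFC5 (starts at byte 0)
Byte[3]=E8: 3-byte lead, need 2 cont bytes. acc=0x8
Byte[4]=98: continuation. acc=(acc<<6)|0x18=0x218
Byte[5]=9A: continuation. acc=(acc<<6)|0x1A=0x861A
Completed: cp=U+861A (starts at byte 3)
Byte[6]=AF: INVALID lead byte (not 0xxx/110x/1110/11110)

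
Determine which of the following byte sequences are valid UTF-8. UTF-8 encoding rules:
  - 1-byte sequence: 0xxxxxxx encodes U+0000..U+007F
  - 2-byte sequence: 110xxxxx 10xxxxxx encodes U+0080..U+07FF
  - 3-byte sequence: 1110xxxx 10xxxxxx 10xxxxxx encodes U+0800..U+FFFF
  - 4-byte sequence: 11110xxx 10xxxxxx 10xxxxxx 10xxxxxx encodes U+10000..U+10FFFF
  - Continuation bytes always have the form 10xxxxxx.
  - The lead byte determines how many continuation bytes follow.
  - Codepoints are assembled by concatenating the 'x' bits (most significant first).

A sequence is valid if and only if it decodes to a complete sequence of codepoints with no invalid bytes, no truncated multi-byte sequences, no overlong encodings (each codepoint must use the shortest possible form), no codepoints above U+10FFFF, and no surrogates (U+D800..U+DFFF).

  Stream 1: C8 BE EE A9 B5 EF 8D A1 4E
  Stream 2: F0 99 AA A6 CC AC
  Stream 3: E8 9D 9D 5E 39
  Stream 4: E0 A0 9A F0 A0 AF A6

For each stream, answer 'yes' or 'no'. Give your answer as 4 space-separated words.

Answer: yes yes yes yes

Derivation:
Stream 1: decodes cleanly. VALID
Stream 2: decodes cleanly. VALID
Stream 3: decodes cleanly. VALID
Stream 4: decodes cleanly. VALID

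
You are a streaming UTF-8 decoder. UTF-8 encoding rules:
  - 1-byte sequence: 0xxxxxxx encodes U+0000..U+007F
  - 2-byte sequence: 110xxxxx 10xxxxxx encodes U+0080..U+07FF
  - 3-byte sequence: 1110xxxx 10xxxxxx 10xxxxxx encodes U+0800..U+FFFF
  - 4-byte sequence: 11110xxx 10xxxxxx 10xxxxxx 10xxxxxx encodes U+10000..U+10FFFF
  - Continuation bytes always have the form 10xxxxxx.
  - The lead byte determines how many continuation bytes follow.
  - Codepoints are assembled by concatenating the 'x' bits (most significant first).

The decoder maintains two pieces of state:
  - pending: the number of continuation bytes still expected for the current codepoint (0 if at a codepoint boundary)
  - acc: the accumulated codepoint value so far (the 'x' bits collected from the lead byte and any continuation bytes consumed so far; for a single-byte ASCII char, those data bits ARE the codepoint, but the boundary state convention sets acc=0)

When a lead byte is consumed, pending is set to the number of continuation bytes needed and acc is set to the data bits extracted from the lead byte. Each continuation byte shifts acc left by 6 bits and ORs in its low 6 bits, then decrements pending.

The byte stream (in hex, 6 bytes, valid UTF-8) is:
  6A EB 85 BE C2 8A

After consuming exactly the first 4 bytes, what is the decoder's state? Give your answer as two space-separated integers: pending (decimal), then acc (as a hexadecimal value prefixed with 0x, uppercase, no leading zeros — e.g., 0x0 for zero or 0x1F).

Byte[0]=6A: 1-byte. pending=0, acc=0x0
Byte[1]=EB: 3-byte lead. pending=2, acc=0xB
Byte[2]=85: continuation. acc=(acc<<6)|0x05=0x2C5, pending=1
Byte[3]=BE: continuation. acc=(acc<<6)|0x3E=0xB17E, pending=0

Answer: 0 0xB17E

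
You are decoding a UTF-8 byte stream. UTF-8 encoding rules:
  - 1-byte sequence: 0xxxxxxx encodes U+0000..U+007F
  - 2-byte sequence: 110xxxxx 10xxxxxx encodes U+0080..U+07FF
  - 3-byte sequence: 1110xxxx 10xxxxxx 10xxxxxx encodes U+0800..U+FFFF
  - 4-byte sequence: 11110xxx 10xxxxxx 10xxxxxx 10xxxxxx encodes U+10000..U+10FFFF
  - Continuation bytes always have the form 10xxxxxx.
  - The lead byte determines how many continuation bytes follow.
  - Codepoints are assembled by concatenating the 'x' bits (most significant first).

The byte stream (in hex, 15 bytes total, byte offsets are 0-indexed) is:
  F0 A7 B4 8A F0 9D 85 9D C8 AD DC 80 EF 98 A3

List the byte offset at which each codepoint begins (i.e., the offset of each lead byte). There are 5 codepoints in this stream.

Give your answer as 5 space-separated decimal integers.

Answer: 0 4 8 10 12

Derivation:
Byte[0]=F0: 4-byte lead, need 3 cont bytes. acc=0x0
Byte[1]=A7: continuation. acc=(acc<<6)|0x27=0x27
Byte[2]=B4: continuation. acc=(acc<<6)|0x34=0x9F4
Byte[3]=8A: continuation. acc=(acc<<6)|0x0A=0x27D0A
Completed: cp=U+27D0A (starts at byte 0)
Byte[4]=F0: 4-byte lead, need 3 cont bytes. acc=0x0
Byte[5]=9D: continuation. acc=(acc<<6)|0x1D=0x1D
Byte[6]=85: continuation. acc=(acc<<6)|0x05=0x745
Byte[7]=9D: continuation. acc=(acc<<6)|0x1D=0x1D15D
Completed: cp=U+1D15D (starts at byte 4)
Byte[8]=C8: 2-byte lead, need 1 cont bytes. acc=0x8
Byte[9]=AD: continuation. acc=(acc<<6)|0x2D=0x22D
Completed: cp=U+022D (starts at byte 8)
Byte[10]=DC: 2-byte lead, need 1 cont bytes. acc=0x1C
Byte[11]=80: continuation. acc=(acc<<6)|0x00=0x700
Completed: cp=U+0700 (starts at byte 10)
Byte[12]=EF: 3-byte lead, need 2 cont bytes. acc=0xF
Byte[13]=98: continuation. acc=(acc<<6)|0x18=0x3D8
Byte[14]=A3: continuation. acc=(acc<<6)|0x23=0xF623
Completed: cp=U+F623 (starts at byte 12)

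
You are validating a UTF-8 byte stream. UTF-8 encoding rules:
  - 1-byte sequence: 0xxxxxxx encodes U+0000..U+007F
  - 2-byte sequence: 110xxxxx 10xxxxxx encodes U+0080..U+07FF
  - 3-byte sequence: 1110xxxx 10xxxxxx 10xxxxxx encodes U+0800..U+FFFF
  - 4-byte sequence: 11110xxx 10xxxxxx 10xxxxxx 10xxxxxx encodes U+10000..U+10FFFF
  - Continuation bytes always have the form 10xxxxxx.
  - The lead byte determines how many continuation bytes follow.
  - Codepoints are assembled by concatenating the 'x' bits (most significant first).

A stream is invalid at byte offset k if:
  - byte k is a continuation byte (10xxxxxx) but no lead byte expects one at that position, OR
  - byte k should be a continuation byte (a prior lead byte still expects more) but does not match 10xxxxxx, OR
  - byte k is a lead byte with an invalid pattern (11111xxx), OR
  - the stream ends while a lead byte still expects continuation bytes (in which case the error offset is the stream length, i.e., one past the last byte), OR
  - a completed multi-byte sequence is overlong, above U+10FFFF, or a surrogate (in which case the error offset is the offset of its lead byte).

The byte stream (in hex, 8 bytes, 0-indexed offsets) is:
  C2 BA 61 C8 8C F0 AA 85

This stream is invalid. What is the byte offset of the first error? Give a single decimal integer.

Byte[0]=C2: 2-byte lead, need 1 cont bytes. acc=0x2
Byte[1]=BA: continuation. acc=(acc<<6)|0x3A=0xBA
Completed: cp=U+00BA (starts at byte 0)
Byte[2]=61: 1-byte ASCII. cp=U+0061
Byte[3]=C8: 2-byte lead, need 1 cont bytes. acc=0x8
Byte[4]=8C: continuation. acc=(acc<<6)|0x0C=0x20C
Completed: cp=U+020C (starts at byte 3)
Byte[5]=F0: 4-byte lead, need 3 cont bytes. acc=0x0
Byte[6]=AA: continuation. acc=(acc<<6)|0x2A=0x2A
Byte[7]=85: continuation. acc=(acc<<6)|0x05=0xA85
Byte[8]: stream ended, expected continuation. INVALID

Answer: 8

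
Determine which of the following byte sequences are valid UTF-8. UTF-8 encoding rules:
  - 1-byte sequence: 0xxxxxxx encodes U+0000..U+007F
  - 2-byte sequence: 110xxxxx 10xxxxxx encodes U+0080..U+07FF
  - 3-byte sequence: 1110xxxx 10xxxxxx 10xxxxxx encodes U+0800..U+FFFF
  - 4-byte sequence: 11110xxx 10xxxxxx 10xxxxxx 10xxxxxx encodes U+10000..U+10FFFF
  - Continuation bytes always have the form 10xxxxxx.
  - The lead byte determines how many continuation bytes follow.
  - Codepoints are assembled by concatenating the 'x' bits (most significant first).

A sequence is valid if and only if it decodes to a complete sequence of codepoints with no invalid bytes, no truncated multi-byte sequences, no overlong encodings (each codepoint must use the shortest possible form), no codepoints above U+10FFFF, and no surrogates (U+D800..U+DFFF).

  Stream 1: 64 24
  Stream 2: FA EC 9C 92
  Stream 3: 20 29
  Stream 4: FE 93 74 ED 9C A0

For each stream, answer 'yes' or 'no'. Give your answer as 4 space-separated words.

Stream 1: decodes cleanly. VALID
Stream 2: error at byte offset 0. INVALID
Stream 3: decodes cleanly. VALID
Stream 4: error at byte offset 0. INVALID

Answer: yes no yes no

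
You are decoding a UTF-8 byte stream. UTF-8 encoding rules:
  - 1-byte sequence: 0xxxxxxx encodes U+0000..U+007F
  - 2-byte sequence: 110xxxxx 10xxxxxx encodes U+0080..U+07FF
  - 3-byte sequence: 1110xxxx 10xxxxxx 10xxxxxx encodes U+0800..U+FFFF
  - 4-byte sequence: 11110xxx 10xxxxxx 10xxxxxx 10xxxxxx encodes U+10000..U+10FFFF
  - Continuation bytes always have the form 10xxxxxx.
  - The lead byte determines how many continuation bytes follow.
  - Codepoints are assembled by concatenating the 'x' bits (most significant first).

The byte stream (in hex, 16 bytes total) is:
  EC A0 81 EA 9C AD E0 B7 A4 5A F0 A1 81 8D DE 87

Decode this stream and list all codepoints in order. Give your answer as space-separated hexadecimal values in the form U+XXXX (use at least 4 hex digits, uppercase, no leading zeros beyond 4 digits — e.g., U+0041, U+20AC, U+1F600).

Answer: U+C801 U+A72D U+0DE4 U+005A U+2104D U+0787

Derivation:
Byte[0]=EC: 3-byte lead, need 2 cont bytes. acc=0xC
Byte[1]=A0: continuation. acc=(acc<<6)|0x20=0x320
Byte[2]=81: continuation. acc=(acc<<6)|0x01=0xC801
Completed: cp=U+C801 (starts at byte 0)
Byte[3]=EA: 3-byte lead, need 2 cont bytes. acc=0xA
Byte[4]=9C: continuation. acc=(acc<<6)|0x1C=0x29C
Byte[5]=AD: continuation. acc=(acc<<6)|0x2D=0xA72D
Completed: cp=U+A72D (starts at byte 3)
Byte[6]=E0: 3-byte lead, need 2 cont bytes. acc=0x0
Byte[7]=B7: continuation. acc=(acc<<6)|0x37=0x37
Byte[8]=A4: continuation. acc=(acc<<6)|0x24=0xDE4
Completed: cp=U+0DE4 (starts at byte 6)
Byte[9]=5A: 1-byte ASCII. cp=U+005A
Byte[10]=F0: 4-byte lead, need 3 cont bytes. acc=0x0
Byte[11]=A1: continuation. acc=(acc<<6)|0x21=0x21
Byte[12]=81: continuation. acc=(acc<<6)|0x01=0x841
Byte[13]=8D: continuation. acc=(acc<<6)|0x0D=0x2104D
Completed: cp=U+2104D (starts at byte 10)
Byte[14]=DE: 2-byte lead, need 1 cont bytes. acc=0x1E
Byte[15]=87: continuation. acc=(acc<<6)|0x07=0x787
Completed: cp=U+0787 (starts at byte 14)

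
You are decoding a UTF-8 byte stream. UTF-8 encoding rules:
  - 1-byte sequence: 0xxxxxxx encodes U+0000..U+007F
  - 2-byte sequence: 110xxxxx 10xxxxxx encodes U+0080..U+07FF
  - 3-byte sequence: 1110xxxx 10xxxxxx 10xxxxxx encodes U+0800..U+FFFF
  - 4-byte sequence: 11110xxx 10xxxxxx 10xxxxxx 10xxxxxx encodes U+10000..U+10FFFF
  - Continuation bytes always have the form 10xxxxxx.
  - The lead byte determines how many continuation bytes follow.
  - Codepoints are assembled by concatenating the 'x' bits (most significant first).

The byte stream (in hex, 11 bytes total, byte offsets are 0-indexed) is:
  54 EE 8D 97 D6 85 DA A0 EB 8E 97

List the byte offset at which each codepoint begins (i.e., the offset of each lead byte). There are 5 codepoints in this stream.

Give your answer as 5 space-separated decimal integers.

Byte[0]=54: 1-byte ASCII. cp=U+0054
Byte[1]=EE: 3-byte lead, need 2 cont bytes. acc=0xE
Byte[2]=8D: continuation. acc=(acc<<6)|0x0D=0x38D
Byte[3]=97: continuation. acc=(acc<<6)|0x17=0xE357
Completed: cp=U+E357 (starts at byte 1)
Byte[4]=D6: 2-byte lead, need 1 cont bytes. acc=0x16
Byte[5]=85: continuation. acc=(acc<<6)|0x05=0x585
Completed: cp=U+0585 (starts at byte 4)
Byte[6]=DA: 2-byte lead, need 1 cont bytes. acc=0x1A
Byte[7]=A0: continuation. acc=(acc<<6)|0x20=0x6A0
Completed: cp=U+06A0 (starts at byte 6)
Byte[8]=EB: 3-byte lead, need 2 cont bytes. acc=0xB
Byte[9]=8E: continuation. acc=(acc<<6)|0x0E=0x2CE
Byte[10]=97: continuation. acc=(acc<<6)|0x17=0xB397
Completed: cp=U+B397 (starts at byte 8)

Answer: 0 1 4 6 8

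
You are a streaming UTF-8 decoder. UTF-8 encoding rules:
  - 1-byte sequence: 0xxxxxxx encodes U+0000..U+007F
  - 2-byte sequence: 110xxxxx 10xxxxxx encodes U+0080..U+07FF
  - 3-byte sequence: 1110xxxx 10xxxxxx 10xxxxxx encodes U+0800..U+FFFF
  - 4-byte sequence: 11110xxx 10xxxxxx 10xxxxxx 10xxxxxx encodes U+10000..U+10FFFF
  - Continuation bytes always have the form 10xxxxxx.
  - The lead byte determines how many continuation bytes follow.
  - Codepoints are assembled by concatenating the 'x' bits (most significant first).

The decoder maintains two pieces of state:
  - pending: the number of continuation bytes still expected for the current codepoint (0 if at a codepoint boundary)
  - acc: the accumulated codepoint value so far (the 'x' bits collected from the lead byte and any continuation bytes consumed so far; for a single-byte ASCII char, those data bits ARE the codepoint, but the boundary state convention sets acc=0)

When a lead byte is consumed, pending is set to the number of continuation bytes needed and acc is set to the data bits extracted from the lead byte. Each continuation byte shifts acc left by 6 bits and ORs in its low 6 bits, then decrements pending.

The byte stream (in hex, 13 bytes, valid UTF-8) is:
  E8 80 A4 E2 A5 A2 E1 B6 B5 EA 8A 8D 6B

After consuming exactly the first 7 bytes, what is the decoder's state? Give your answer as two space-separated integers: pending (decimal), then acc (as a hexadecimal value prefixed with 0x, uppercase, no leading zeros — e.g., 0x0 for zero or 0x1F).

Answer: 2 0x1

Derivation:
Byte[0]=E8: 3-byte lead. pending=2, acc=0x8
Byte[1]=80: continuation. acc=(acc<<6)|0x00=0x200, pending=1
Byte[2]=A4: continuation. acc=(acc<<6)|0x24=0x8024, pending=0
Byte[3]=E2: 3-byte lead. pending=2, acc=0x2
Byte[4]=A5: continuation. acc=(acc<<6)|0x25=0xA5, pending=1
Byte[5]=A2: continuation. acc=(acc<<6)|0x22=0x2962, pending=0
Byte[6]=E1: 3-byte lead. pending=2, acc=0x1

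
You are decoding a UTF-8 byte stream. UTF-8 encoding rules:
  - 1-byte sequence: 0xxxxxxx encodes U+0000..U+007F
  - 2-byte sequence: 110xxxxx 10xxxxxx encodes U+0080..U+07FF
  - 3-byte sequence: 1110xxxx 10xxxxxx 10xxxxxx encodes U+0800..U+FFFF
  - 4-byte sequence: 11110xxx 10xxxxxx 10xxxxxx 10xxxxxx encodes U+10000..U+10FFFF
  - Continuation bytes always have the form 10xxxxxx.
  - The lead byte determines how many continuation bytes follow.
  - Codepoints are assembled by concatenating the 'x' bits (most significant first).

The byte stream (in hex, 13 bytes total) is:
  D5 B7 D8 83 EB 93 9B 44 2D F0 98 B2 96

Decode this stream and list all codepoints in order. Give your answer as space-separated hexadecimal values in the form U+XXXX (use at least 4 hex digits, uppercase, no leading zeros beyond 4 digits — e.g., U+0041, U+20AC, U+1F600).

Byte[0]=D5: 2-byte lead, need 1 cont bytes. acc=0x15
Byte[1]=B7: continuation. acc=(acc<<6)|0x37=0x577
Completed: cp=U+0577 (starts at byte 0)
Byte[2]=D8: 2-byte lead, need 1 cont bytes. acc=0x18
Byte[3]=83: continuation. acc=(acc<<6)|0x03=0x603
Completed: cp=U+0603 (starts at byte 2)
Byte[4]=EB: 3-byte lead, need 2 cont bytes. acc=0xB
Byte[5]=93: continuation. acc=(acc<<6)|0x13=0x2D3
Byte[6]=9B: continuation. acc=(acc<<6)|0x1B=0xB4DB
Completed: cp=U+B4DB (starts at byte 4)
Byte[7]=44: 1-byte ASCII. cp=U+0044
Byte[8]=2D: 1-byte ASCII. cp=U+002D
Byte[9]=F0: 4-byte lead, need 3 cont bytes. acc=0x0
Byte[10]=98: continuation. acc=(acc<<6)|0x18=0x18
Byte[11]=B2: continuation. acc=(acc<<6)|0x32=0x632
Byte[12]=96: continuation. acc=(acc<<6)|0x16=0x18C96
Completed: cp=U+18C96 (starts at byte 9)

Answer: U+0577 U+0603 U+B4DB U+0044 U+002D U+18C96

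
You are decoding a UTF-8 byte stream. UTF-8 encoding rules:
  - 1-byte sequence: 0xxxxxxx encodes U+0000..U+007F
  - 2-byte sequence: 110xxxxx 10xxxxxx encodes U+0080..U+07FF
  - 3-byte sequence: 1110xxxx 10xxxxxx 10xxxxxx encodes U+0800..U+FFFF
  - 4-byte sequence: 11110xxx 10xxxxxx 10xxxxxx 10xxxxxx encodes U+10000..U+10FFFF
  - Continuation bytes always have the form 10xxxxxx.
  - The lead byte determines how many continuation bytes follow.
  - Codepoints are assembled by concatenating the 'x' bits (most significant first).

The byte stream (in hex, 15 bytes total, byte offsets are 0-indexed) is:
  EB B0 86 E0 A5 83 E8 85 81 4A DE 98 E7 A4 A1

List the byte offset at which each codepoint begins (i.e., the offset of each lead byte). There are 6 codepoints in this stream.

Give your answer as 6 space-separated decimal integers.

Answer: 0 3 6 9 10 12

Derivation:
Byte[0]=EB: 3-byte lead, need 2 cont bytes. acc=0xB
Byte[1]=B0: continuation. acc=(acc<<6)|0x30=0x2F0
Byte[2]=86: continuation. acc=(acc<<6)|0x06=0xBC06
Completed: cp=U+BC06 (starts at byte 0)
Byte[3]=E0: 3-byte lead, need 2 cont bytes. acc=0x0
Byte[4]=A5: continuation. acc=(acc<<6)|0x25=0x25
Byte[5]=83: continuation. acc=(acc<<6)|0x03=0x943
Completed: cp=U+0943 (starts at byte 3)
Byte[6]=E8: 3-byte lead, need 2 cont bytes. acc=0x8
Byte[7]=85: continuation. acc=(acc<<6)|0x05=0x205
Byte[8]=81: continuation. acc=(acc<<6)|0x01=0x8141
Completed: cp=U+8141 (starts at byte 6)
Byte[9]=4A: 1-byte ASCII. cp=U+004A
Byte[10]=DE: 2-byte lead, need 1 cont bytes. acc=0x1E
Byte[11]=98: continuation. acc=(acc<<6)|0x18=0x798
Completed: cp=U+0798 (starts at byte 10)
Byte[12]=E7: 3-byte lead, need 2 cont bytes. acc=0x7
Byte[13]=A4: continuation. acc=(acc<<6)|0x24=0x1E4
Byte[14]=A1: continuation. acc=(acc<<6)|0x21=0x7921
Completed: cp=U+7921 (starts at byte 12)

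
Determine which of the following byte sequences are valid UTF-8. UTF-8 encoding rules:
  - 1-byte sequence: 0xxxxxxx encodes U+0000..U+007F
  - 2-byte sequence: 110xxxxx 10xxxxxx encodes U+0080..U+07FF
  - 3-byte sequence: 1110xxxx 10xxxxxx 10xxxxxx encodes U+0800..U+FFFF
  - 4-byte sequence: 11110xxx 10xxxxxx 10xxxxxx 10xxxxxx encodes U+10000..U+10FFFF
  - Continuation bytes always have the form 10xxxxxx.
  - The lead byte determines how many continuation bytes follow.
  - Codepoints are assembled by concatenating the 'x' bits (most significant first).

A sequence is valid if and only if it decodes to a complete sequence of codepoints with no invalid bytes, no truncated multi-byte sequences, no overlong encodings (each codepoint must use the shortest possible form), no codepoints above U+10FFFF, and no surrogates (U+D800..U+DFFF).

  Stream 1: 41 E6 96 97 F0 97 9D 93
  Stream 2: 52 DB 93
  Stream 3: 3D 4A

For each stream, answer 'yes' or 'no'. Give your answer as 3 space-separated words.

Answer: yes yes yes

Derivation:
Stream 1: decodes cleanly. VALID
Stream 2: decodes cleanly. VALID
Stream 3: decodes cleanly. VALID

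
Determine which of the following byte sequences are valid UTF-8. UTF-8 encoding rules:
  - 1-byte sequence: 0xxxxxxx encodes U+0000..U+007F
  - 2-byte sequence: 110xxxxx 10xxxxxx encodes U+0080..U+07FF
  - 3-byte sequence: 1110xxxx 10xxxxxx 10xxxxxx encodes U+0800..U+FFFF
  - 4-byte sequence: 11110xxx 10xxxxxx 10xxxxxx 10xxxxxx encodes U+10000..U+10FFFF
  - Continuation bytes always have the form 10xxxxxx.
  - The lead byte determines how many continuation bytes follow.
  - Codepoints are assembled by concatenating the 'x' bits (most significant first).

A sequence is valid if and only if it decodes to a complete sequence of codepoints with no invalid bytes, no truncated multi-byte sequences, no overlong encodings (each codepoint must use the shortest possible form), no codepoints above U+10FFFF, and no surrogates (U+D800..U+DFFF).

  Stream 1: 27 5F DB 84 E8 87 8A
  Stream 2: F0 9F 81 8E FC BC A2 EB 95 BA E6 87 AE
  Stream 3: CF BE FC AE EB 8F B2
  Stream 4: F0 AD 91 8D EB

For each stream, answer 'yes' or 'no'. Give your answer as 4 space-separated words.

Stream 1: decodes cleanly. VALID
Stream 2: error at byte offset 4. INVALID
Stream 3: error at byte offset 2. INVALID
Stream 4: error at byte offset 5. INVALID

Answer: yes no no no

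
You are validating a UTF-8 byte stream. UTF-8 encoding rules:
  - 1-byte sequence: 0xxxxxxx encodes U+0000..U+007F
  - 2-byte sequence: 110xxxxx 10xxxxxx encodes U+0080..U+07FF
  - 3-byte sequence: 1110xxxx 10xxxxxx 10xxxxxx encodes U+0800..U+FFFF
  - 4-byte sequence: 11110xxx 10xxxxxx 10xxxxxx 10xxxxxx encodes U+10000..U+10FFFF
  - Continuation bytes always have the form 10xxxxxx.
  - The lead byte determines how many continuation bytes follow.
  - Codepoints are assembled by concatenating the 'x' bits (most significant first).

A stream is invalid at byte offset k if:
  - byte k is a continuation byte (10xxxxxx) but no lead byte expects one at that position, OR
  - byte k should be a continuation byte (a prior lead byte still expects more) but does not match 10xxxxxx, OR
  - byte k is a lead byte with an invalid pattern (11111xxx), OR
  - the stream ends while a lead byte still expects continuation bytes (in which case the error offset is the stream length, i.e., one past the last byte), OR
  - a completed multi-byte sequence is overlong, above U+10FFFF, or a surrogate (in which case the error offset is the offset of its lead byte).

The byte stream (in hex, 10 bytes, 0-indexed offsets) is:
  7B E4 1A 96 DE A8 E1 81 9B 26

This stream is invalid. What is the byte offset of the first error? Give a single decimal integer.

Answer: 2

Derivation:
Byte[0]=7B: 1-byte ASCII. cp=U+007B
Byte[1]=E4: 3-byte lead, need 2 cont bytes. acc=0x4
Byte[2]=1A: expected 10xxxxxx continuation. INVALID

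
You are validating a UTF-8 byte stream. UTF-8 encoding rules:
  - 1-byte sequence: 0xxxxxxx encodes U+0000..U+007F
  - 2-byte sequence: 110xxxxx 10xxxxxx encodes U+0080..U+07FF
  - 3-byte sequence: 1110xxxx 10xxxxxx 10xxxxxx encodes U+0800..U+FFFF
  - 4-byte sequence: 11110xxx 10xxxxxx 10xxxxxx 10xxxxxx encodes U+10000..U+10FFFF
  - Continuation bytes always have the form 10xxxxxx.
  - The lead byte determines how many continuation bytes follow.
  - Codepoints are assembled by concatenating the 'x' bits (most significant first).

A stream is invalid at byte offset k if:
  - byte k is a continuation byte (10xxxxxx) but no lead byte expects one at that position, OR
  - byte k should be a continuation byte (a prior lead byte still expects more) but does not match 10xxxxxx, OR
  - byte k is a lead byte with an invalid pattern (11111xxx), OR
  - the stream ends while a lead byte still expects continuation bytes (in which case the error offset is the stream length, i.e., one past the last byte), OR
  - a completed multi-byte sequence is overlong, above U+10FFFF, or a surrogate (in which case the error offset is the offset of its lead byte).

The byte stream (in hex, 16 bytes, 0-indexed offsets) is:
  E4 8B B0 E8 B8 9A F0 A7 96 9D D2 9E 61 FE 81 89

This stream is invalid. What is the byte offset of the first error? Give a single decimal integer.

Answer: 13

Derivation:
Byte[0]=E4: 3-byte lead, need 2 cont bytes. acc=0x4
Byte[1]=8B: continuation. acc=(acc<<6)|0x0B=0x10B
Byte[2]=B0: continuation. acc=(acc<<6)|0x30=0x42F0
Completed: cp=U+42F0 (starts at byte 0)
Byte[3]=E8: 3-byte lead, need 2 cont bytes. acc=0x8
Byte[4]=B8: continuation. acc=(acc<<6)|0x38=0x238
Byte[5]=9A: continuation. acc=(acc<<6)|0x1A=0x8E1A
Completed: cp=U+8E1A (starts at byte 3)
Byte[6]=F0: 4-byte lead, need 3 cont bytes. acc=0x0
Byte[7]=A7: continuation. acc=(acc<<6)|0x27=0x27
Byte[8]=96: continuation. acc=(acc<<6)|0x16=0x9D6
Byte[9]=9D: continuation. acc=(acc<<6)|0x1D=0x2759D
Completed: cp=U+2759D (starts at byte 6)
Byte[10]=D2: 2-byte lead, need 1 cont bytes. acc=0x12
Byte[11]=9E: continuation. acc=(acc<<6)|0x1E=0x49E
Completed: cp=U+049E (starts at byte 10)
Byte[12]=61: 1-byte ASCII. cp=U+0061
Byte[13]=FE: INVALID lead byte (not 0xxx/110x/1110/11110)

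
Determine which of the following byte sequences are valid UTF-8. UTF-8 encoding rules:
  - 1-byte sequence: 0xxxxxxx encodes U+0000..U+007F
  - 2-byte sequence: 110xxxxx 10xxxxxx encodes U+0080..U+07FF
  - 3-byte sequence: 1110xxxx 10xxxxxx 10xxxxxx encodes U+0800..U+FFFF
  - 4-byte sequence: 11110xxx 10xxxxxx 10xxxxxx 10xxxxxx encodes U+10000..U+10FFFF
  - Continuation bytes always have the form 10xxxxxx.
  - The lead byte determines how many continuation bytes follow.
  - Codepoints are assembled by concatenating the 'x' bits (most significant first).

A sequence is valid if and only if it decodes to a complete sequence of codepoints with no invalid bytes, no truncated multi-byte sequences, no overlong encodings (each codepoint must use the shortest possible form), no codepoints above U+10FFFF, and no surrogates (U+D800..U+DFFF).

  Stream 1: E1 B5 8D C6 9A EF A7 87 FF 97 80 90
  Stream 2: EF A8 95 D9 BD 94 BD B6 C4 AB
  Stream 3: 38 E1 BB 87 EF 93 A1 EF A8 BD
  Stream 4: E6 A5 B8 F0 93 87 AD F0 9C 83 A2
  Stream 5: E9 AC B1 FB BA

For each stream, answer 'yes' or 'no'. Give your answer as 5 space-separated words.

Stream 1: error at byte offset 8. INVALID
Stream 2: error at byte offset 5. INVALID
Stream 3: decodes cleanly. VALID
Stream 4: decodes cleanly. VALID
Stream 5: error at byte offset 3. INVALID

Answer: no no yes yes no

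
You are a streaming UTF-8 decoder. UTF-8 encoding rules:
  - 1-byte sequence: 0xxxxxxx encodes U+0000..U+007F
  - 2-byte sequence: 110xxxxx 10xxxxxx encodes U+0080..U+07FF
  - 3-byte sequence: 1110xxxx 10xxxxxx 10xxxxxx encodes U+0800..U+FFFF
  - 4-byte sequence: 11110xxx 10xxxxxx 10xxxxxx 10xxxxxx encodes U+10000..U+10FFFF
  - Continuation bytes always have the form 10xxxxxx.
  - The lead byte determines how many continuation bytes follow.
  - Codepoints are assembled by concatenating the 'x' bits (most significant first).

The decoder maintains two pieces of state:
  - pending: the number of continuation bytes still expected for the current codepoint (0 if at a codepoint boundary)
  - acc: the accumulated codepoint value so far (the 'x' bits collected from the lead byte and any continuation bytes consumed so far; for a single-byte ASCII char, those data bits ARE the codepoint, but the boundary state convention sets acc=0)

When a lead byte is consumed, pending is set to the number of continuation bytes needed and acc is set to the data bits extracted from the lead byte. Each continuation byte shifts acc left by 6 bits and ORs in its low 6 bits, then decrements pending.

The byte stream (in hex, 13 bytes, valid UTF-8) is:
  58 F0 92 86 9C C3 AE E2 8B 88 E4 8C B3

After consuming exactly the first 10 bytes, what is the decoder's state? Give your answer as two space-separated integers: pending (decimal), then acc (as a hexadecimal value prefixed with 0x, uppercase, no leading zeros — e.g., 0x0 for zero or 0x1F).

Byte[0]=58: 1-byte. pending=0, acc=0x0
Byte[1]=F0: 4-byte lead. pending=3, acc=0x0
Byte[2]=92: continuation. acc=(acc<<6)|0x12=0x12, pending=2
Byte[3]=86: continuation. acc=(acc<<6)|0x06=0x486, pending=1
Byte[4]=9C: continuation. acc=(acc<<6)|0x1C=0x1219C, pending=0
Byte[5]=C3: 2-byte lead. pending=1, acc=0x3
Byte[6]=AE: continuation. acc=(acc<<6)|0x2E=0xEE, pending=0
Byte[7]=E2: 3-byte lead. pending=2, acc=0x2
Byte[8]=8B: continuation. acc=(acc<<6)|0x0B=0x8B, pending=1
Byte[9]=88: continuation. acc=(acc<<6)|0x08=0x22C8, pending=0

Answer: 0 0x22C8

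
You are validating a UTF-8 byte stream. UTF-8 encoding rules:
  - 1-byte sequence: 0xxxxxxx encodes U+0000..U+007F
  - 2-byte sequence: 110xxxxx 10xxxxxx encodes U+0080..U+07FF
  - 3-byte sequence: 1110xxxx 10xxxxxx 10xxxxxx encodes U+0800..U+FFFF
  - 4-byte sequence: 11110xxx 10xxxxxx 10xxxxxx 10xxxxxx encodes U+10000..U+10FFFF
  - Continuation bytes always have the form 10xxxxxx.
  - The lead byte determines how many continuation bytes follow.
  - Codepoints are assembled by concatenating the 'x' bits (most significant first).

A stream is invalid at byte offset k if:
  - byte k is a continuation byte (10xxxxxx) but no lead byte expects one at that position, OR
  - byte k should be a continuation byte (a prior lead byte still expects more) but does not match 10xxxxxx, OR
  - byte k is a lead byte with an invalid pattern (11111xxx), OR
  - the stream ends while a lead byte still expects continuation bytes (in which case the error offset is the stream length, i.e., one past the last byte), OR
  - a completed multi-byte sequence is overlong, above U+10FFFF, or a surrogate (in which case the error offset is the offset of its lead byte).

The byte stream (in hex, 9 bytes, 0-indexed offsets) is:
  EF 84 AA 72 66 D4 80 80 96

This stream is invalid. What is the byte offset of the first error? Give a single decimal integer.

Answer: 7

Derivation:
Byte[0]=EF: 3-byte lead, need 2 cont bytes. acc=0xF
Byte[1]=84: continuation. acc=(acc<<6)|0x04=0x3C4
Byte[2]=AA: continuation. acc=(acc<<6)|0x2A=0xF12A
Completed: cp=U+F12A (starts at byte 0)
Byte[3]=72: 1-byte ASCII. cp=U+0072
Byte[4]=66: 1-byte ASCII. cp=U+0066
Byte[5]=D4: 2-byte lead, need 1 cont bytes. acc=0x14
Byte[6]=80: continuation. acc=(acc<<6)|0x00=0x500
Completed: cp=U+0500 (starts at byte 5)
Byte[7]=80: INVALID lead byte (not 0xxx/110x/1110/11110)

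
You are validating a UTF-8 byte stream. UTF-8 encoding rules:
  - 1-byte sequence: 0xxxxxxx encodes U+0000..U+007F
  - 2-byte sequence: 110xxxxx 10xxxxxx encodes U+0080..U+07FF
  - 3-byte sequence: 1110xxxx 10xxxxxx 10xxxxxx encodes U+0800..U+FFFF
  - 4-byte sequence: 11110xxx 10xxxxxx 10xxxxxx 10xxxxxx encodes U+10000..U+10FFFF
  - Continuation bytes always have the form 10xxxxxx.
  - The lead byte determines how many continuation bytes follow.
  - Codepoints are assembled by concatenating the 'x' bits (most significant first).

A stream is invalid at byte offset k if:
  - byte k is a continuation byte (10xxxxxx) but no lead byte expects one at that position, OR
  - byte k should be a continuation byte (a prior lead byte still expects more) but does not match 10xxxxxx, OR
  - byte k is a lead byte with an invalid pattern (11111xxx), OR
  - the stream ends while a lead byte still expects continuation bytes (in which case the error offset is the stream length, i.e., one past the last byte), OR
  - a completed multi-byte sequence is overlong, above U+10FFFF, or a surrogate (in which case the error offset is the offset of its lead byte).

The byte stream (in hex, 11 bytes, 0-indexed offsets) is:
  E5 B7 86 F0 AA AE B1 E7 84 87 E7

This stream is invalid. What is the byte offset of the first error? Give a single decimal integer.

Answer: 11

Derivation:
Byte[0]=E5: 3-byte lead, need 2 cont bytes. acc=0x5
Byte[1]=B7: continuation. acc=(acc<<6)|0x37=0x177
Byte[2]=86: continuation. acc=(acc<<6)|0x06=0x5DC6
Completed: cp=U+5DC6 (starts at byte 0)
Byte[3]=F0: 4-byte lead, need 3 cont bytes. acc=0x0
Byte[4]=AA: continuation. acc=(acc<<6)|0x2A=0x2A
Byte[5]=AE: continuation. acc=(acc<<6)|0x2E=0xAAE
Byte[6]=B1: continuation. acc=(acc<<6)|0x31=0x2ABB1
Completed: cp=U+2ABB1 (starts at byte 3)
Byte[7]=E7: 3-byte lead, need 2 cont bytes. acc=0x7
Byte[8]=84: continuation. acc=(acc<<6)|0x04=0x1C4
Byte[9]=87: continuation. acc=(acc<<6)|0x07=0x7107
Completed: cp=U+7107 (starts at byte 7)
Byte[10]=E7: 3-byte lead, need 2 cont bytes. acc=0x7
Byte[11]: stream ended, expected continuation. INVALID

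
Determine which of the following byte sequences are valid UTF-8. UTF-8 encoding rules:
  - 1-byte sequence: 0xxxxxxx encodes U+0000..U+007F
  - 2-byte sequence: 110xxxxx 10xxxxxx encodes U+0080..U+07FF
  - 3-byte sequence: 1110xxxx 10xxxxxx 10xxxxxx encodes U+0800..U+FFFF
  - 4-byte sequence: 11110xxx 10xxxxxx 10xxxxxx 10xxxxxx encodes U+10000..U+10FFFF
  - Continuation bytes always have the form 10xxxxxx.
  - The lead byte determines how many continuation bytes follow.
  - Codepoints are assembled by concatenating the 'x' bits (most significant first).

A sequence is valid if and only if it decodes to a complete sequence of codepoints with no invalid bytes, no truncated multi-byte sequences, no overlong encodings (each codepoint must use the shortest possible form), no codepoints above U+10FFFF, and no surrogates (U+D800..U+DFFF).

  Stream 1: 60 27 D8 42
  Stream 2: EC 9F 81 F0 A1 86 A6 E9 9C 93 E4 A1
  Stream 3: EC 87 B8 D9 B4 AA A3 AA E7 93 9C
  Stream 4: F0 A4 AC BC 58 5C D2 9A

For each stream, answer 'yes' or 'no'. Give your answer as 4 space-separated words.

Stream 1: error at byte offset 3. INVALID
Stream 2: error at byte offset 12. INVALID
Stream 3: error at byte offset 5. INVALID
Stream 4: decodes cleanly. VALID

Answer: no no no yes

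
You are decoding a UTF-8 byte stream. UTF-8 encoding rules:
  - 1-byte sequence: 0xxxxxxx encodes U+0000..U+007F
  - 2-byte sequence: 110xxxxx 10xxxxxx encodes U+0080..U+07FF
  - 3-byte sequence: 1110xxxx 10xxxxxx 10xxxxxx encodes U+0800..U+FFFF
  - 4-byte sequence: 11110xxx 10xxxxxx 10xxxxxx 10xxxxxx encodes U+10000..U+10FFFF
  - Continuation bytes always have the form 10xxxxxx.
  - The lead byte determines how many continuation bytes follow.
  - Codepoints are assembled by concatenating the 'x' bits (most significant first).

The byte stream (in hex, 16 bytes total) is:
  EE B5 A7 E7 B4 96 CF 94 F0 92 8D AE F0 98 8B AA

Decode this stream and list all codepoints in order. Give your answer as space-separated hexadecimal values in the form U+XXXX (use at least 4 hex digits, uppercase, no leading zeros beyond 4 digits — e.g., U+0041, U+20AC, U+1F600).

Answer: U+ED67 U+7D16 U+03D4 U+1236E U+182EA

Derivation:
Byte[0]=EE: 3-byte lead, need 2 cont bytes. acc=0xE
Byte[1]=B5: continuation. acc=(acc<<6)|0x35=0x3B5
Byte[2]=A7: continuation. acc=(acc<<6)|0x27=0xED67
Completed: cp=U+ED67 (starts at byte 0)
Byte[3]=E7: 3-byte lead, need 2 cont bytes. acc=0x7
Byte[4]=B4: continuation. acc=(acc<<6)|0x34=0x1F4
Byte[5]=96: continuation. acc=(acc<<6)|0x16=0x7D16
Completed: cp=U+7D16 (starts at byte 3)
Byte[6]=CF: 2-byte lead, need 1 cont bytes. acc=0xF
Byte[7]=94: continuation. acc=(acc<<6)|0x14=0x3D4
Completed: cp=U+03D4 (starts at byte 6)
Byte[8]=F0: 4-byte lead, need 3 cont bytes. acc=0x0
Byte[9]=92: continuation. acc=(acc<<6)|0x12=0x12
Byte[10]=8D: continuation. acc=(acc<<6)|0x0D=0x48D
Byte[11]=AE: continuation. acc=(acc<<6)|0x2E=0x1236E
Completed: cp=U+1236E (starts at byte 8)
Byte[12]=F0: 4-byte lead, need 3 cont bytes. acc=0x0
Byte[13]=98: continuation. acc=(acc<<6)|0x18=0x18
Byte[14]=8B: continuation. acc=(acc<<6)|0x0B=0x60B
Byte[15]=AA: continuation. acc=(acc<<6)|0x2A=0x182EA
Completed: cp=U+182EA (starts at byte 12)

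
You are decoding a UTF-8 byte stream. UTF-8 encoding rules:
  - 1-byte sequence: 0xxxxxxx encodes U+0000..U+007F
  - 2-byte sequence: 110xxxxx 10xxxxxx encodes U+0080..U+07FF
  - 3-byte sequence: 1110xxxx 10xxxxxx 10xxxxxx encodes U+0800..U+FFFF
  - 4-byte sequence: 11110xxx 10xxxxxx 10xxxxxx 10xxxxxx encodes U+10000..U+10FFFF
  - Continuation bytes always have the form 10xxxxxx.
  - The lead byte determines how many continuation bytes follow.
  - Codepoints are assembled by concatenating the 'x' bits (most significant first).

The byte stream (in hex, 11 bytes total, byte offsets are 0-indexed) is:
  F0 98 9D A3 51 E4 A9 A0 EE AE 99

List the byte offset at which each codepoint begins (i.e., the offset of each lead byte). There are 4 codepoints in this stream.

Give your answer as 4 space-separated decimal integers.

Byte[0]=F0: 4-byte lead, need 3 cont bytes. acc=0x0
Byte[1]=98: continuation. acc=(acc<<6)|0x18=0x18
Byte[2]=9D: continuation. acc=(acc<<6)|0x1D=0x61D
Byte[3]=A3: continuation. acc=(acc<<6)|0x23=0x18763
Completed: cp=U+18763 (starts at byte 0)
Byte[4]=51: 1-byte ASCII. cp=U+0051
Byte[5]=E4: 3-byte lead, need 2 cont bytes. acc=0x4
Byte[6]=A9: continuation. acc=(acc<<6)|0x29=0x129
Byte[7]=A0: continuation. acc=(acc<<6)|0x20=0x4A60
Completed: cp=U+4A60 (starts at byte 5)
Byte[8]=EE: 3-byte lead, need 2 cont bytes. acc=0xE
Byte[9]=AE: continuation. acc=(acc<<6)|0x2E=0x3AE
Byte[10]=99: continuation. acc=(acc<<6)|0x19=0xEB99
Completed: cp=U+EB99 (starts at byte 8)

Answer: 0 4 5 8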